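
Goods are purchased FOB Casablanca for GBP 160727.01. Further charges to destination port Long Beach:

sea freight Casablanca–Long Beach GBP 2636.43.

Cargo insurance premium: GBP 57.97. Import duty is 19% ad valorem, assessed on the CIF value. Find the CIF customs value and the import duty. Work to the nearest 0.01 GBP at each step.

CIF value: GBP 163421.41; import duty: GBP 31050.07

CIF = FOB price + freight + insurance
CIF = 160727.01 + 2636.43 + 57.97 = 163421.41
Import duty = 163421.41 × 19% = 31050.07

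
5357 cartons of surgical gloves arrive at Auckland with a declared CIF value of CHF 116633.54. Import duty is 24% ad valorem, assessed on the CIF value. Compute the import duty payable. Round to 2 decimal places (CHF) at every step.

Import duty = 116633.54 × 24% = 27992.05

Import duty: CHF 27992.05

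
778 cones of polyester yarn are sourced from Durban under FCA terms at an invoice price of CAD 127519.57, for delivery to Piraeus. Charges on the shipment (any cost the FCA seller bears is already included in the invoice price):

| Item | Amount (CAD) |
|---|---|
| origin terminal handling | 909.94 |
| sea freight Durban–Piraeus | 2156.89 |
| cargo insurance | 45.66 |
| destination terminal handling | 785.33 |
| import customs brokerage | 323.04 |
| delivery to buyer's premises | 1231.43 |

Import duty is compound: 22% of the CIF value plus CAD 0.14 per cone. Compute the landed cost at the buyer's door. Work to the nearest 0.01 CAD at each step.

Total landed cost: CAD 161819.83

FCA: the seller delivers export-cleared goods to the carrier; the buyer bears costs from that point.
CIF value = FCA price + origin terminal + freight + insurance = 127519.57 + 909.94 + 2156.89 + 45.66 = 130632.06
Ad valorem component: 130632.06 × 22% = 28739.05
Specific component: 778 × 0.14 = 108.92
Import duty = 28739.05 + 108.92 = 28847.97
Buyer bears: origin terminal 909.94 + freight 2156.89 + insurance 45.66 + destination terminal 785.33 + brokerage 323.04 + delivery 1231.43 + duty 28847.97 = 34300.26
Landed cost = invoice 127519.57 + 34300.26 = 161819.83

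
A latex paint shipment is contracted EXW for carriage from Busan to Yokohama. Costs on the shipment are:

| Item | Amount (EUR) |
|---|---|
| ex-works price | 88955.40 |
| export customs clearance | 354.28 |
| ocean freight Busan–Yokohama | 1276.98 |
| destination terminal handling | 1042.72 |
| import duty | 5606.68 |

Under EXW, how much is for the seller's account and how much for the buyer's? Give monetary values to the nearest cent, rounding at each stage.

EXW: the seller makes goods available at their premises; the buyer bears all onward costs.
Seller's account: goods 88955.40 = 88955.40
Buyer's account: export clearance 354.28 + freight 1276.98 + destination terminal 1042.72 + duty 5606.68 = 8280.66

Seller: EUR 88955.40; buyer: EUR 8280.66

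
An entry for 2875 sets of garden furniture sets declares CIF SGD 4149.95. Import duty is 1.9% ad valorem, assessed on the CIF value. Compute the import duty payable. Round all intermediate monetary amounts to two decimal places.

Import duty: SGD 78.85

Import duty = 4149.95 × 1.9% = 78.85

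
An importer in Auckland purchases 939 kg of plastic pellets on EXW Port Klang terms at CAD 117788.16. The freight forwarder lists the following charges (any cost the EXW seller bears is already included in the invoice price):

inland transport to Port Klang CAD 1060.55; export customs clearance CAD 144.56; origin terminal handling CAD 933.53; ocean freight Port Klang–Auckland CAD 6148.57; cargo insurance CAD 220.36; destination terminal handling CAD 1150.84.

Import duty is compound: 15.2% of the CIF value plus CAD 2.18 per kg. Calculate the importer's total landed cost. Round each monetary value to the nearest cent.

EXW: the seller makes goods available at their premises; the buyer bears all onward costs.
CIF value = EXW price + inland to port + export clearance + origin terminal + freight + insurance = 117788.16 + 1060.55 + 144.56 + 933.53 + 6148.57 + 220.36 = 126295.73
Ad valorem component: 126295.73 × 15.2% = 19196.95
Specific component: 939 × 2.18 = 2047.02
Import duty = 19196.95 + 2047.02 = 21243.97
Buyer bears: inland to port 1060.55 + export clearance 144.56 + origin terminal 933.53 + freight 6148.57 + insurance 220.36 + destination terminal 1150.84 + duty 21243.97 = 30902.38
Landed cost = invoice 117788.16 + 30902.38 = 148690.54

Total landed cost: CAD 148690.54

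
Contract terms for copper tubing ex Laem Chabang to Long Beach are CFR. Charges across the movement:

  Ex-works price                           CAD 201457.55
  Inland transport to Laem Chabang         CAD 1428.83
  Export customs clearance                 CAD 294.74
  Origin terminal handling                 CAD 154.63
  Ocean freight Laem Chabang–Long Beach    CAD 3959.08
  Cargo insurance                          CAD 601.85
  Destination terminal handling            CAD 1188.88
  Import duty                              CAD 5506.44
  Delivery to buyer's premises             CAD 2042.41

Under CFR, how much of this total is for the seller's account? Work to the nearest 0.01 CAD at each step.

CFR: the seller pays costs through ocean freight to the destination port, but not insurance.
Seller's account: goods 201457.55 + inland to port 1428.83 + export clearance 294.74 + origin terminal 154.63 + freight 3959.08 = 207294.83
Buyer's account: insurance 601.85 + destination terminal 1188.88 + duty 5506.44 + delivery 2042.41 = 9339.58

Seller's account: CAD 207294.83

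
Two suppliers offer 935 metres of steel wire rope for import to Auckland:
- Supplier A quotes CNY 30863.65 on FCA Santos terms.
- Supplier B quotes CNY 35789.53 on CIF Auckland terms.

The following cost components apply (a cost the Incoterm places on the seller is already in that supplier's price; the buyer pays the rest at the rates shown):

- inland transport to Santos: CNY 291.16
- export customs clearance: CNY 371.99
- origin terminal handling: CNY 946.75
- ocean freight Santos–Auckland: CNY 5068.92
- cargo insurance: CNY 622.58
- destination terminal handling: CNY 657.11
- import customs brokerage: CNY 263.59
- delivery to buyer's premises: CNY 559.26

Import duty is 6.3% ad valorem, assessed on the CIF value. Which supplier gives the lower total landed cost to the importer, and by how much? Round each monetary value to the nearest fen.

Supplier B is cheaper by CNY 1820.25

Supplier A (FCA):
CIF value = FCA price + origin terminal + freight + insurance = 30863.65 + 946.75 + 5068.92 + 622.58 = 37501.90
Import duty = 37501.90 × 6.3% = 2362.62
Buyer bears (A): 946.75 + 5068.92 + 622.58 + 657.11 + 263.59 + 559.26 = 8118.21
Landed cost (A) = invoice 30863.65 + 8118.21 + duty 2362.62 = 41344.48
Supplier B (CIF):
The CIF price already equals the CIF value: 35789.53
Import duty = 35789.53 × 6.3% = 2254.74
Buyer bears (B): 657.11 + 263.59 + 559.26 = 1479.96
Landed cost (B) = invoice 35789.53 + 1479.96 + duty 2254.74 = 39524.23
Difference = |41344.48 − 39524.23| = 1820.25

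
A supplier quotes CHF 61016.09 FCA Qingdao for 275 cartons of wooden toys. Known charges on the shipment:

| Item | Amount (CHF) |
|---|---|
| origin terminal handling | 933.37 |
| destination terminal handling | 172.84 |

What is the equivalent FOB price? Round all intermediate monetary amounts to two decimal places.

Not relevant to the conversion: destination terminal — on the buyer under both terms; not part of either seller's price.
From FCA to FOB, the seller additionally bears: origin terminal.
FOB price = 61016.09 + 933.37 = 61949.46

FOB price: CHF 61949.46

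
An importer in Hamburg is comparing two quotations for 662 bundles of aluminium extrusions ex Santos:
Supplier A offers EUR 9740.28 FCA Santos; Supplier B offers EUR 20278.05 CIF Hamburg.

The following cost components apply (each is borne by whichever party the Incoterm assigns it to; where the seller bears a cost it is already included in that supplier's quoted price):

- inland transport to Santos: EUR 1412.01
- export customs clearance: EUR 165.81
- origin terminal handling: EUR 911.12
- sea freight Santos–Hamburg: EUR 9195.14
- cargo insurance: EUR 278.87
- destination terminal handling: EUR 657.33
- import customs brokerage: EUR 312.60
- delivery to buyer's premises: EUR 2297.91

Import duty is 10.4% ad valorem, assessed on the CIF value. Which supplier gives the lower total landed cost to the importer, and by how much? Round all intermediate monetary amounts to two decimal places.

Supplier A (FCA):
CIF value = FCA price + origin terminal + freight + insurance = 9740.28 + 911.12 + 9195.14 + 278.87 = 20125.41
Import duty = 20125.41 × 10.4% = 2093.04
Buyer bears (A): 911.12 + 9195.14 + 278.87 + 657.33 + 312.60 + 2297.91 = 13652.97
Landed cost (A) = invoice 9740.28 + 13652.97 + duty 2093.04 = 25486.29
Supplier B (CIF):
The CIF price already equals the CIF value: 20278.05
Import duty = 20278.05 × 10.4% = 2108.92
Buyer bears (B): 657.33 + 312.60 + 2297.91 = 3267.84
Landed cost (B) = invoice 20278.05 + 3267.84 + duty 2108.92 = 25654.81
Difference = |25486.29 − 25654.81| = 168.52

Supplier A is cheaper by EUR 168.52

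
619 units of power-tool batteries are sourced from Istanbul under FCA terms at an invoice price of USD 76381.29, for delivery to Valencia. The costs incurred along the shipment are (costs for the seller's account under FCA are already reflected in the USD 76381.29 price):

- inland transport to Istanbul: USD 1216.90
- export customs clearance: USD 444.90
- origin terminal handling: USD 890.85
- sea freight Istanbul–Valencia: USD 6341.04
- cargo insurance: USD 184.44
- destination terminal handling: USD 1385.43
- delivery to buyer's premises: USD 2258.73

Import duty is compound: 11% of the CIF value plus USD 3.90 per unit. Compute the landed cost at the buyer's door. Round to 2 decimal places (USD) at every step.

Total landed cost: USD 99073.62

FCA: the seller delivers export-cleared goods to the carrier; the buyer bears costs from that point.
Already in the invoice (seller's account under FCA): inland to port, export clearance — exclude.
CIF value = FCA price + origin terminal + freight + insurance = 76381.29 + 890.85 + 6341.04 + 184.44 = 83797.62
Ad valorem component: 83797.62 × 11% = 9217.74
Specific component: 619 × 3.90 = 2414.10
Import duty = 9217.74 + 2414.10 = 11631.84
Buyer bears: origin terminal 890.85 + freight 6341.04 + insurance 184.44 + destination terminal 1385.43 + delivery 2258.73 + duty 11631.84 = 22692.33
Landed cost = invoice 76381.29 + 22692.33 = 99073.62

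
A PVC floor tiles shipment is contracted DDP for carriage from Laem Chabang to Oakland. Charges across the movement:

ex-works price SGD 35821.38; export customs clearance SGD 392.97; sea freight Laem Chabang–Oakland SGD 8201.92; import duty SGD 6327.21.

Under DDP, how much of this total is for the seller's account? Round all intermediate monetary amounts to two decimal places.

Seller's account: SGD 50743.48

DDP: the seller bears all costs including import duty.
Seller's account: goods 35821.38 + export clearance 392.97 + freight 8201.92 + duty 6327.21 = 50743.48
Buyer's account: 0.00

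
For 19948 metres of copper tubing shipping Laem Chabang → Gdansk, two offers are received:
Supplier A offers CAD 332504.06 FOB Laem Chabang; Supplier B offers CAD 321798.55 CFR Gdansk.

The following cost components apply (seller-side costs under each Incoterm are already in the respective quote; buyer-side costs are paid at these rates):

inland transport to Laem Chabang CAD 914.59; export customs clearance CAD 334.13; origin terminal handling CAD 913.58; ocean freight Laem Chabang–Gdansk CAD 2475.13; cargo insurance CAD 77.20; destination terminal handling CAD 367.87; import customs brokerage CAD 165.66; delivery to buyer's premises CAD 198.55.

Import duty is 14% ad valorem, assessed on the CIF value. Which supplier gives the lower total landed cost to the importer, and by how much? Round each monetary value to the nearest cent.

Supplier B is cheaper by CAD 15025.92

Supplier A (FOB):
CIF value = FOB price + freight + insurance = 332504.06 + 2475.13 + 77.20 = 335056.39
Import duty = 335056.39 × 14% = 46907.89
Buyer bears (A): 2475.13 + 77.20 + 367.87 + 165.66 + 198.55 = 3284.41
Landed cost (A) = invoice 332504.06 + 3284.41 + duty 46907.89 = 382696.36
Supplier B (CFR):
CIF value = CFR price + insurance = 321798.55 + 77.20 = 321875.75
Import duty = 321875.75 × 14% = 45062.61
Buyer bears (B): 77.20 + 367.87 + 165.66 + 198.55 = 809.28
Landed cost (B) = invoice 321798.55 + 809.28 + duty 45062.61 = 367670.44
Difference = |382696.36 − 367670.44| = 15025.92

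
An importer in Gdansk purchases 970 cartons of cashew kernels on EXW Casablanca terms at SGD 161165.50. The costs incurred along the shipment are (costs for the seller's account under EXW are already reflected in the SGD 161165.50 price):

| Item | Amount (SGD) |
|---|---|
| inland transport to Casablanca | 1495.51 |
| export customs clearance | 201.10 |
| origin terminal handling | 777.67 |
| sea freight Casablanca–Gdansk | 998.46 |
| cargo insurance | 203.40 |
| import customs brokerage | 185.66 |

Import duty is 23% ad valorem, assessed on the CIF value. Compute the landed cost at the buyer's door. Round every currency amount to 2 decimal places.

Total landed cost: SGD 202940.88

EXW: the seller makes goods available at their premises; the buyer bears all onward costs.
CIF value = EXW price + inland to port + export clearance + origin terminal + freight + insurance = 161165.50 + 1495.51 + 201.10 + 777.67 + 998.46 + 203.40 = 164841.64
Import duty = 164841.64 × 23% = 37913.58
Buyer bears: inland to port 1495.51 + export clearance 201.10 + origin terminal 777.67 + freight 998.46 + insurance 203.40 + brokerage 185.66 + duty 37913.58 = 41775.38
Landed cost = invoice 161165.50 + 41775.38 = 202940.88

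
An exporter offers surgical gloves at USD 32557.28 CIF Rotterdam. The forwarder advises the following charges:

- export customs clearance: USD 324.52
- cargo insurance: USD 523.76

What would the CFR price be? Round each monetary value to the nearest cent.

CFR price: USD 32033.52

Not relevant to the conversion: export clearance — on the seller under both CIF and CFR; already in the CIF price and stays in the CFR price.
From CIF to CFR, the seller no longer bears: insurance.
CFR price = 32557.28 − 523.76 = 32033.52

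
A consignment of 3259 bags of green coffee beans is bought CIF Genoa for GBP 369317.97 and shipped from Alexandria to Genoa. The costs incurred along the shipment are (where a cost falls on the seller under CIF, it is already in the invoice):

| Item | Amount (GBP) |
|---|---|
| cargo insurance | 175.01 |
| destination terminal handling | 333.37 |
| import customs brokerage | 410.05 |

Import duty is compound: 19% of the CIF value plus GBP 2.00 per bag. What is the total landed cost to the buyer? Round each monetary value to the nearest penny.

CIF: the seller pays costs through ocean freight and marine insurance to the destination port.
Already in the invoice (seller's account under CIF): insurance — exclude.
The CIF price already equals the CIF value: 369317.97
Ad valorem component: 369317.97 × 19% = 70170.41
Specific component: 3259 × 2.00 = 6518.00
Import duty = 70170.41 + 6518.00 = 76688.41
Buyer bears: destination terminal 333.37 + brokerage 410.05 + duty 76688.41 = 77431.83
Landed cost = invoice 369317.97 + 77431.83 = 446749.80

Total landed cost: GBP 446749.80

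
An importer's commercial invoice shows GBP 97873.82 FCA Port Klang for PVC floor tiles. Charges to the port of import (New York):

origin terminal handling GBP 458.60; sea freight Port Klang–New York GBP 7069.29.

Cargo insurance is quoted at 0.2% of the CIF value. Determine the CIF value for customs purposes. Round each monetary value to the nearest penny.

Let C be the CIF value. C = FCA price + pre-shipment costs + freight + 0.2% × C
C − 0.2% × C = 97873.82 + 458.60 + 7069.29
0.998 × C = 105401.71
C = 105401.71 / 0.998 = 105612.94
Insurance premium = 0.2% × 105612.94 = 211.23

CIF value: GBP 105612.94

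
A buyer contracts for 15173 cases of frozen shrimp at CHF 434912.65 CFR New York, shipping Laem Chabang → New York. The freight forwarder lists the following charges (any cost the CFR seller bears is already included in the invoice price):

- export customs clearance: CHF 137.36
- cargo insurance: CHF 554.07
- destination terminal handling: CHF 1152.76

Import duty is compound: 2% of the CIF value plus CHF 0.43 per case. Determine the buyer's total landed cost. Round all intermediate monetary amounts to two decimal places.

Total landed cost: CHF 451853.20

CFR: the seller pays costs through ocean freight to the destination port, but not insurance.
Already in the invoice (seller's account under CFR): export clearance — exclude.
CIF value = CFR price + insurance = 434912.65 + 554.07 = 435466.72
Ad valorem component: 435466.72 × 2% = 8709.33
Specific component: 15173 × 0.43 = 6524.39
Import duty = 8709.33 + 6524.39 = 15233.72
Buyer bears: insurance 554.07 + destination terminal 1152.76 + duty 15233.72 = 16940.55
Landed cost = invoice 434912.65 + 16940.55 = 451853.20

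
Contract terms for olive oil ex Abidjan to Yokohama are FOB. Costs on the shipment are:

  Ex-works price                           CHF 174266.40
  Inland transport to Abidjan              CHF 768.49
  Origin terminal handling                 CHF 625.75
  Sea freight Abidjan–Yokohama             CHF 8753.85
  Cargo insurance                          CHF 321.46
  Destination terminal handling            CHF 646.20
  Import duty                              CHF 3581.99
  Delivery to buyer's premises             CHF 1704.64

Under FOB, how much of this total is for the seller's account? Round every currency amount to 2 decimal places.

FOB: the seller bears costs until goods are on board at the origin port; the buyer bears freight, insurance and all costs thereafter.
Seller's account: goods 174266.40 + inland to port 768.49 + origin terminal 625.75 = 175660.64
Buyer's account: freight 8753.85 + insurance 321.46 + destination terminal 646.20 + duty 3581.99 + delivery 1704.64 = 15008.14

Seller's account: CHF 175660.64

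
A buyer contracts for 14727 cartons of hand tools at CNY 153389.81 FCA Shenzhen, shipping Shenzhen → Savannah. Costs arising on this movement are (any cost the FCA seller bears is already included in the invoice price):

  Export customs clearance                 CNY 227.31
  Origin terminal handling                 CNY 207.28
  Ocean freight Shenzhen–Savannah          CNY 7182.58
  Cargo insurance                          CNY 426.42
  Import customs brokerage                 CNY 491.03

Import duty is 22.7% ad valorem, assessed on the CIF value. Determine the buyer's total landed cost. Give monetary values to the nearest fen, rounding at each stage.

FCA: the seller delivers export-cleared goods to the carrier; the buyer bears costs from that point.
Already in the invoice (seller's account under FCA): export clearance — exclude.
CIF value = FCA price + origin terminal + freight + insurance = 153389.81 + 207.28 + 7182.58 + 426.42 = 161206.09
Import duty = 161206.09 × 22.7% = 36593.78
Buyer bears: origin terminal 207.28 + freight 7182.58 + insurance 426.42 + brokerage 491.03 + duty 36593.78 = 44901.09
Landed cost = invoice 153389.81 + 44901.09 = 198290.90

Total landed cost: CNY 198290.90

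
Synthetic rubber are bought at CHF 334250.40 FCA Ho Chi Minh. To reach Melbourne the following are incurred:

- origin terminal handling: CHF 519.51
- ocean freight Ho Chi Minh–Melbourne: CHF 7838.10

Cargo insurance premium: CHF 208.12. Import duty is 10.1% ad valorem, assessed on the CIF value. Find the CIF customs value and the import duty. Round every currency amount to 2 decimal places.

CIF value: CHF 342816.13; import duty: CHF 34624.43

CIF = FCA price + pre-shipment costs + freight + insurance
CIF = 334250.40 + 519.51 + 7838.10 + 208.12 = 342816.13
Import duty = 342816.13 × 10.1% = 34624.43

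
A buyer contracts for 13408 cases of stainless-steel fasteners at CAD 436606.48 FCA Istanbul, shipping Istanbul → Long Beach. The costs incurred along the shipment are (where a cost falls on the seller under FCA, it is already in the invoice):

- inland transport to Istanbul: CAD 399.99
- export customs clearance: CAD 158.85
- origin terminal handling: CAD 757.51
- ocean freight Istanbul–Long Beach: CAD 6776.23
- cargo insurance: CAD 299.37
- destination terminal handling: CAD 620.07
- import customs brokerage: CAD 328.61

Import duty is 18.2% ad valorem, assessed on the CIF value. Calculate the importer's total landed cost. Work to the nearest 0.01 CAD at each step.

FCA: the seller delivers export-cleared goods to the carrier; the buyer bears costs from that point.
Already in the invoice (seller's account under FCA): inland to port, export clearance — exclude.
CIF value = FCA price + origin terminal + freight + insurance = 436606.48 + 757.51 + 6776.23 + 299.37 = 444439.59
Import duty = 444439.59 × 18.2% = 80888.01
Buyer bears: origin terminal 757.51 + freight 6776.23 + insurance 299.37 + destination terminal 620.07 + brokerage 328.61 + duty 80888.01 = 89669.80
Landed cost = invoice 436606.48 + 89669.80 = 526276.28

Total landed cost: CAD 526276.28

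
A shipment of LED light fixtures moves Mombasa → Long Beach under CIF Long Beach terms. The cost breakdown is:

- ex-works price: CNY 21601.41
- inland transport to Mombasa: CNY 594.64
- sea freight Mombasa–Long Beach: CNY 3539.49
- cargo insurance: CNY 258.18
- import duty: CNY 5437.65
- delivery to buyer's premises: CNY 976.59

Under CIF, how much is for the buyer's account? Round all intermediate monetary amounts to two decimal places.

CIF: the seller pays costs through ocean freight and marine insurance to the destination port.
Seller's account: goods 21601.41 + inland to port 594.64 + freight 3539.49 + insurance 258.18 = 25993.72
Buyer's account: duty 5437.65 + delivery 976.59 = 6414.24

Buyer's account: CNY 6414.24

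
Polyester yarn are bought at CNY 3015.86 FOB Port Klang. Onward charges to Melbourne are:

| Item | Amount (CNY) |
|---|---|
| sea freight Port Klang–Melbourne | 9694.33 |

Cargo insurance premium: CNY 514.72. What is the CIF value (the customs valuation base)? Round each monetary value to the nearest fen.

CIF = FOB price + freight + insurance
CIF = 3015.86 + 9694.33 + 514.72 = 13224.91

CIF value: CNY 13224.91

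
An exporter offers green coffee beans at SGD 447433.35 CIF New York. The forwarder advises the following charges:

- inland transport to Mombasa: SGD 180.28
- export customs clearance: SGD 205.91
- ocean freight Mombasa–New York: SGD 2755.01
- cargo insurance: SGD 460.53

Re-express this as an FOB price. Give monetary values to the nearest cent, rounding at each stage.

FOB price: SGD 444217.81

Not relevant to the conversion: inland to port, export clearance — on the seller under both CIF and FOB; already in the CIF price and stays in the FOB price.
From CIF to FOB, the seller no longer bears: freight, insurance.
FOB price = 447433.35 − 2755.01 − 460.53 = 444217.81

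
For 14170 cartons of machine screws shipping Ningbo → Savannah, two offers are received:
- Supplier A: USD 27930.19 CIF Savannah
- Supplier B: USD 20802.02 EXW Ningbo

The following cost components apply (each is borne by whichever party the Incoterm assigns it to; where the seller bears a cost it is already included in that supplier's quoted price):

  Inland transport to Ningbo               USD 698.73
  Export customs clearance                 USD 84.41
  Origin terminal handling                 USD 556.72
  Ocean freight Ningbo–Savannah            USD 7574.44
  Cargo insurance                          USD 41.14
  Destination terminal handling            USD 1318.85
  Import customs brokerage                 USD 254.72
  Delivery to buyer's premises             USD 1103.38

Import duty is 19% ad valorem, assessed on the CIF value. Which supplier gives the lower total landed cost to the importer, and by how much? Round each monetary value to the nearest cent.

Supplier A is cheaper by USD 2174.45

Supplier A (CIF):
The CIF price already equals the CIF value: 27930.19
Import duty = 27930.19 × 19% = 5306.74
Buyer bears (A): 1318.85 + 254.72 + 1103.38 = 2676.95
Landed cost (A) = invoice 27930.19 + 2676.95 + duty 5306.74 = 35913.88
Supplier B (EXW):
CIF value = EXW price + inland to port + export clearance + origin terminal + freight + insurance = 20802.02 + 698.73 + 84.41 + 556.72 + 7574.44 + 41.14 = 29757.46
Import duty = 29757.46 × 19% = 5653.92
Buyer bears (B): 698.73 + 84.41 + 556.72 + 7574.44 + 41.14 + 1318.85 + 254.72 + 1103.38 = 11632.39
Landed cost (B) = invoice 20802.02 + 11632.39 + duty 5653.92 = 38088.33
Difference = |35913.88 − 38088.33| = 2174.45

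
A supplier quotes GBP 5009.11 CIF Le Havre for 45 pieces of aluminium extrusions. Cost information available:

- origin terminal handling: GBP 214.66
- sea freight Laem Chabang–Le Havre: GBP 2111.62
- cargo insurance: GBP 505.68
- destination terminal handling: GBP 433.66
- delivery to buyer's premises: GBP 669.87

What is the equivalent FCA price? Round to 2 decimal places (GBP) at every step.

FCA price: GBP 2177.15

Not relevant to the conversion: delivery, destination terminal — on the buyer under both terms; not part of either seller's price.
From CIF to FCA, the seller no longer bears: origin terminal, freight, insurance.
FCA price = 5009.11 − 214.66 − 2111.62 − 505.68 = 2177.15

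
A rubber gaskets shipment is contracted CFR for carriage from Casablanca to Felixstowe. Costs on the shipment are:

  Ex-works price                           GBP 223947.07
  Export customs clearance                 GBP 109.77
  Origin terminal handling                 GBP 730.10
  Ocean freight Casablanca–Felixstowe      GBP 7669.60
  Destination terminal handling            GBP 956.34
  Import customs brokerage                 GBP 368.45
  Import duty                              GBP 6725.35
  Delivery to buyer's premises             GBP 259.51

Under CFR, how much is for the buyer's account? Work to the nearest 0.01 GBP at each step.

Buyer's account: GBP 8309.65

CFR: the seller pays costs through ocean freight to the destination port, but not insurance.
Seller's account: goods 223947.07 + export clearance 109.77 + origin terminal 730.10 + freight 7669.60 = 232456.54
Buyer's account: destination terminal 956.34 + brokerage 368.45 + duty 6725.35 + delivery 259.51 = 8309.65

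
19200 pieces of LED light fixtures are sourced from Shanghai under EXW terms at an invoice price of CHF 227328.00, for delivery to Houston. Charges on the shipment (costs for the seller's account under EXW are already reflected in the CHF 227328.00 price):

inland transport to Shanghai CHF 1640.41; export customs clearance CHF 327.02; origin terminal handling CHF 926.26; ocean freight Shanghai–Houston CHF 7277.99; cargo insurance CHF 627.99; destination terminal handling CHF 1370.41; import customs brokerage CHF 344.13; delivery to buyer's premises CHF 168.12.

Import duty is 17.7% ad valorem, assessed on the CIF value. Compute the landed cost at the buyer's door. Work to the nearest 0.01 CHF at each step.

EXW: the seller makes goods available at their premises; the buyer bears all onward costs.
CIF value = EXW price + inland to port + export clearance + origin terminal + freight + insurance = 227328.00 + 1640.41 + 327.02 + 926.26 + 7277.99 + 627.99 = 238127.67
Import duty = 238127.67 × 17.7% = 42148.60
Buyer bears: inland to port 1640.41 + export clearance 327.02 + origin terminal 926.26 + freight 7277.99 + insurance 627.99 + destination terminal 1370.41 + brokerage 344.13 + delivery 168.12 + duty 42148.60 = 54830.93
Landed cost = invoice 227328.00 + 54830.93 = 282158.93

Total landed cost: CHF 282158.93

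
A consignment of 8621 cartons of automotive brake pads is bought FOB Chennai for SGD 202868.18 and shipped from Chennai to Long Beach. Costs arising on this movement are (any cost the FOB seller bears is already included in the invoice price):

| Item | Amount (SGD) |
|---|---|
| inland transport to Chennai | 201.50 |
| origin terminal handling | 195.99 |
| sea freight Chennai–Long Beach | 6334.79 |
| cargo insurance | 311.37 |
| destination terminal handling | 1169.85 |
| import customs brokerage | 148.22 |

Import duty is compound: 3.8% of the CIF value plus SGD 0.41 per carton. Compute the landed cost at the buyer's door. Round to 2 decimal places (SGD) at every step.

FOB: the seller bears costs until goods are on board at the origin port; the buyer bears freight, insurance and all costs thereafter.
Already in the invoice (seller's account under FOB): inland to port, origin terminal — exclude.
CIF value = FOB price + freight + insurance = 202868.18 + 6334.79 + 311.37 = 209514.34
Ad valorem component: 209514.34 × 3.8% = 7961.54
Specific component: 8621 × 0.41 = 3534.61
Import duty = 7961.54 + 3534.61 = 11496.15
Buyer bears: freight 6334.79 + insurance 311.37 + destination terminal 1169.85 + brokerage 148.22 + duty 11496.15 = 19460.38
Landed cost = invoice 202868.18 + 19460.38 = 222328.56

Total landed cost: SGD 222328.56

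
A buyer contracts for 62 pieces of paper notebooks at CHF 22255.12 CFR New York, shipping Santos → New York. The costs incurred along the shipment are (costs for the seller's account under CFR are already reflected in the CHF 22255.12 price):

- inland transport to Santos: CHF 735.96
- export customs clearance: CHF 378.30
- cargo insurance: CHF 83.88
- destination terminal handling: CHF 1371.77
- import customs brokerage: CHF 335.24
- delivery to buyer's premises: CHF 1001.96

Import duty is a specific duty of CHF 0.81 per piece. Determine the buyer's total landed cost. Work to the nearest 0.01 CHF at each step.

Total landed cost: CHF 25098.19

CFR: the seller pays costs through ocean freight to the destination port, but not insurance.
Already in the invoice (seller's account under CFR): inland to port, export clearance — exclude.
CIF value = CFR price + insurance = 22255.12 + 83.88 = 22339.00
Import duty = 62 × 0.81 = 50.22
Buyer bears: insurance 83.88 + destination terminal 1371.77 + brokerage 335.24 + delivery 1001.96 + duty 50.22 = 2843.07
Landed cost = invoice 22255.12 + 2843.07 = 25098.19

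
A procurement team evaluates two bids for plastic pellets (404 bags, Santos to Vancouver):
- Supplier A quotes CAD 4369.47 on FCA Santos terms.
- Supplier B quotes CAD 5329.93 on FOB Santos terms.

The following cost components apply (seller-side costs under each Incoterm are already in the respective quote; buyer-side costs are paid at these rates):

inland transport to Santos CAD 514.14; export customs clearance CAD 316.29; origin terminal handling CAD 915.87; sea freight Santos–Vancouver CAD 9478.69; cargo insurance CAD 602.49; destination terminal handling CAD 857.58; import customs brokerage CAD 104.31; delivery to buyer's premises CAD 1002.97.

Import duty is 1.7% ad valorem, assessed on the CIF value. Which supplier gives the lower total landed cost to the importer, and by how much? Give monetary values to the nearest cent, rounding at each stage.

Supplier A (FCA):
CIF value = FCA price + origin terminal + freight + insurance = 4369.47 + 915.87 + 9478.69 + 602.49 = 15366.52
Import duty = 15366.52 × 1.7% = 261.23
Buyer bears (A): 915.87 + 9478.69 + 602.49 + 857.58 + 104.31 + 1002.97 = 12961.91
Landed cost (A) = invoice 4369.47 + 12961.91 + duty 261.23 = 17592.61
Supplier B (FOB):
CIF value = FOB price + freight + insurance = 5329.93 + 9478.69 + 602.49 = 15411.11
Import duty = 15411.11 × 1.7% = 261.99
Buyer bears (B): 9478.69 + 602.49 + 857.58 + 104.31 + 1002.97 = 12046.04
Landed cost (B) = invoice 5329.93 + 12046.04 + duty 261.99 = 17637.96
Difference = |17592.61 − 17637.96| = 45.35

Supplier A is cheaper by CAD 45.35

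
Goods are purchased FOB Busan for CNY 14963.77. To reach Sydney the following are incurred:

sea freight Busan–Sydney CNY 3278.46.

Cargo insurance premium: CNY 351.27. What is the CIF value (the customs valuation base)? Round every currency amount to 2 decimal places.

CIF = FOB price + freight + insurance
CIF = 14963.77 + 3278.46 + 351.27 = 18593.50

CIF value: CNY 18593.50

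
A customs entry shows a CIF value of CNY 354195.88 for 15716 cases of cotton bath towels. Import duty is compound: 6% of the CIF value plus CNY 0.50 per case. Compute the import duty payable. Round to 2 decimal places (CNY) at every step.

Import duty: CNY 29109.75

Ad valorem component: 354195.88 × 6% = 21251.75
Specific component: 15716 × 0.50 = 7858.00
Import duty = 21251.75 + 7858.00 = 29109.75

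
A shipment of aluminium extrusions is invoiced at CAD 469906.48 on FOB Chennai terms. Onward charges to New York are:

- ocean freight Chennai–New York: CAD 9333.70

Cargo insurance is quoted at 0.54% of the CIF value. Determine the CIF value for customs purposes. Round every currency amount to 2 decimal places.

CIF value: CAD 481842.13

Let C be the CIF value. C = FOB price + freight + 0.54% × C
C − 0.54% × C = 469906.48 + 9333.70
0.9946 × C = 479240.18
C = 479240.18 / 0.9946 = 481842.13
Insurance premium = 0.54% × 481842.13 = 2601.95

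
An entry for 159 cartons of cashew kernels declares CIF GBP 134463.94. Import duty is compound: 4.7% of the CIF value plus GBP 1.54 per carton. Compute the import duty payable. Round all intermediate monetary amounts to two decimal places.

Ad valorem component: 134463.94 × 4.7% = 6319.81
Specific component: 159 × 1.54 = 244.86
Import duty = 6319.81 + 244.86 = 6564.67

Import duty: GBP 6564.67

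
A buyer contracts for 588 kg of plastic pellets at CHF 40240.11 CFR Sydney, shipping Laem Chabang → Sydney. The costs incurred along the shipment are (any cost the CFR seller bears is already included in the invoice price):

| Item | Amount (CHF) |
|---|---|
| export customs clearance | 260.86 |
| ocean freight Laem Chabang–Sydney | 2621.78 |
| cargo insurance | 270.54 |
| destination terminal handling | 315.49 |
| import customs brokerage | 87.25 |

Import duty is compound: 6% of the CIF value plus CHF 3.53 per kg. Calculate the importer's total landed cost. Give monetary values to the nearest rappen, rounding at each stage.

CFR: the seller pays costs through ocean freight to the destination port, but not insurance.
Already in the invoice (seller's account under CFR): export clearance, freight — exclude.
CIF value = CFR price + insurance = 40240.11 + 270.54 = 40510.65
Ad valorem component: 40510.65 × 6% = 2430.64
Specific component: 588 × 3.53 = 2075.64
Import duty = 2430.64 + 2075.64 = 4506.28
Buyer bears: insurance 270.54 + destination terminal 315.49 + brokerage 87.25 + duty 4506.28 = 5179.56
Landed cost = invoice 40240.11 + 5179.56 = 45419.67

Total landed cost: CHF 45419.67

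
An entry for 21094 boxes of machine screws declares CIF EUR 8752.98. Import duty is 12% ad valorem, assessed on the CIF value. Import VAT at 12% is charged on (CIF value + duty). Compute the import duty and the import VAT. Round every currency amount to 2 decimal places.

Import duty: EUR 1050.36; import VAT: EUR 1176.40

Import duty = 8752.98 × 12% = 1050.36
VAT base = CIF + duty = 8752.98 + 1050.36 = 9803.34
Import VAT = 9803.34 × 12% = 1176.40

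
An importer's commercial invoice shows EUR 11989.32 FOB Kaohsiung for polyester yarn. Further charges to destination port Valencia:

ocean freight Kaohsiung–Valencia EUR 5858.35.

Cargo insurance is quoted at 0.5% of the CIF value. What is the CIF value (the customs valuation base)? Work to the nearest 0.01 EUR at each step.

CIF value: EUR 17937.36

Let C be the CIF value. C = FOB price + freight + 0.5% × C
C − 0.5% × C = 11989.32 + 5858.35
0.995 × C = 17847.67
C = 17847.67 / 0.995 = 17937.36
Insurance premium = 0.5% × 17937.36 = 89.69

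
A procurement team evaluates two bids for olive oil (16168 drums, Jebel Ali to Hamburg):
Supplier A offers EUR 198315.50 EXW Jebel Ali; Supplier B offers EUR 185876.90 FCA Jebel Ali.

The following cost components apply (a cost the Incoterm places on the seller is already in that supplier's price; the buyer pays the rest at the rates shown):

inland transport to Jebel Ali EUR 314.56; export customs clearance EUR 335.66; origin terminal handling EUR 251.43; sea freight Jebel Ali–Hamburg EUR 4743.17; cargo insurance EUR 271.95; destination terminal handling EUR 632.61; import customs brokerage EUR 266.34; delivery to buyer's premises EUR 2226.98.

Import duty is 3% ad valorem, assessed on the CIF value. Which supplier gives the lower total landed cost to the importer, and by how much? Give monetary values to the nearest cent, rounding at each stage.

Supplier A (EXW):
CIF value = EXW price + inland to port + export clearance + origin terminal + freight + insurance = 198315.50 + 314.56 + 335.66 + 251.43 + 4743.17 + 271.95 = 204232.27
Import duty = 204232.27 × 3% = 6126.97
Buyer bears (A): 314.56 + 335.66 + 251.43 + 4743.17 + 271.95 + 632.61 + 266.34 + 2226.98 = 9042.70
Landed cost (A) = invoice 198315.50 + 9042.70 + duty 6126.97 = 213485.17
Supplier B (FCA):
CIF value = FCA price + origin terminal + freight + insurance = 185876.90 + 251.43 + 4743.17 + 271.95 = 191143.45
Import duty = 191143.45 × 3% = 5734.30
Buyer bears (B): 251.43 + 4743.17 + 271.95 + 632.61 + 266.34 + 2226.98 = 8392.48
Landed cost (B) = invoice 185876.90 + 8392.48 + duty 5734.30 = 200003.68
Difference = |213485.17 − 200003.68| = 13481.49

Supplier B is cheaper by EUR 13481.49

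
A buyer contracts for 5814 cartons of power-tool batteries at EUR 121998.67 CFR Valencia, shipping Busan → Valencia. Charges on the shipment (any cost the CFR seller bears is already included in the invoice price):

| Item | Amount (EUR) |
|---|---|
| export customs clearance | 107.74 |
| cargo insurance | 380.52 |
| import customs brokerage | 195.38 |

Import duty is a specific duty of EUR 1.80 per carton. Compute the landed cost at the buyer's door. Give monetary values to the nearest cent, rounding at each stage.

CFR: the seller pays costs through ocean freight to the destination port, but not insurance.
Already in the invoice (seller's account under CFR): export clearance — exclude.
CIF value = CFR price + insurance = 121998.67 + 380.52 = 122379.19
Import duty = 5814 × 1.80 = 10465.20
Buyer bears: insurance 380.52 + brokerage 195.38 + duty 10465.20 = 11041.10
Landed cost = invoice 121998.67 + 11041.10 = 133039.77

Total landed cost: EUR 133039.77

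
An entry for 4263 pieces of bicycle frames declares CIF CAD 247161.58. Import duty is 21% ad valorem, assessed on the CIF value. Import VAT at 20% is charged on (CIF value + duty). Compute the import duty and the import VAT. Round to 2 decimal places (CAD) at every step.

Import duty: CAD 51903.93; import VAT: CAD 59813.10

Import duty = 247161.58 × 21% = 51903.93
VAT base = CIF + duty = 247161.58 + 51903.93 = 299065.51
Import VAT = 299065.51 × 20% = 59813.10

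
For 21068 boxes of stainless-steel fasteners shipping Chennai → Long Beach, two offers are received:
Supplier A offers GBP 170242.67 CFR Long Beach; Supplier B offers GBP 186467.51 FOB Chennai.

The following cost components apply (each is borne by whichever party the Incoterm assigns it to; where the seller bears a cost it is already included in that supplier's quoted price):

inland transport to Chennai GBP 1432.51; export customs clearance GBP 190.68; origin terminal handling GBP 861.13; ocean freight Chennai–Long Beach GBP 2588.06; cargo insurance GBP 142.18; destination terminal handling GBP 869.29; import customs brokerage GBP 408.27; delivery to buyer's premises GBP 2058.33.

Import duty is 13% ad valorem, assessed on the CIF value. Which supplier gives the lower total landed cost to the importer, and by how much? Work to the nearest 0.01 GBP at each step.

Supplier A is cheaper by GBP 21258.58

Supplier A (CFR):
CIF value = CFR price + insurance = 170242.67 + 142.18 = 170384.85
Import duty = 170384.85 × 13% = 22150.03
Buyer bears (A): 142.18 + 869.29 + 408.27 + 2058.33 = 3478.07
Landed cost (A) = invoice 170242.67 + 3478.07 + duty 22150.03 = 195870.77
Supplier B (FOB):
CIF value = FOB price + freight + insurance = 186467.51 + 2588.06 + 142.18 = 189197.75
Import duty = 189197.75 × 13% = 24595.71
Buyer bears (B): 2588.06 + 142.18 + 869.29 + 408.27 + 2058.33 = 6066.13
Landed cost (B) = invoice 186467.51 + 6066.13 + duty 24595.71 = 217129.35
Difference = |195870.77 − 217129.35| = 21258.58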